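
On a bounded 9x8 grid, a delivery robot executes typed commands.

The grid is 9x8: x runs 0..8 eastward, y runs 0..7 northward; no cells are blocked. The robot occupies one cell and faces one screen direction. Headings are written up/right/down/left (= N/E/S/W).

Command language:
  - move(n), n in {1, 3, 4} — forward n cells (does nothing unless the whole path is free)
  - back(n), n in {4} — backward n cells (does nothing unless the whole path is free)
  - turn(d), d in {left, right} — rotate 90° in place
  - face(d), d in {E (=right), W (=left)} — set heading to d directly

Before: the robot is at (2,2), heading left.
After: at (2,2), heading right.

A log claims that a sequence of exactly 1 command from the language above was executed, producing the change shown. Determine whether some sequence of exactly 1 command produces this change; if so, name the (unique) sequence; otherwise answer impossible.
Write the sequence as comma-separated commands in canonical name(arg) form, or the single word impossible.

face(E)

key: parked at (2,2) the whole time — nothing moves the robot
from: at (2,2), heading left
step 1 (face(E)): at (2,2), heading right
no other 1-command option fits: unique.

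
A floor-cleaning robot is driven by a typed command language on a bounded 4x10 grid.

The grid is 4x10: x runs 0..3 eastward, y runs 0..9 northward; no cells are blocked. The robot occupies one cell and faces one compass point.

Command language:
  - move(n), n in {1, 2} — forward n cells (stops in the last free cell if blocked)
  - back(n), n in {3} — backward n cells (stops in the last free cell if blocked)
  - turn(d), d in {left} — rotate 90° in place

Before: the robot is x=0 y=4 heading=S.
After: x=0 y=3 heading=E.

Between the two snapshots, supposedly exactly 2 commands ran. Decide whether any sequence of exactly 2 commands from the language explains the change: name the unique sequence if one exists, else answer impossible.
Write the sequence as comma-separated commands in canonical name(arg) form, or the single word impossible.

key: running turn(left) before move(1) would end elsewhere — order is forced
from: x=0 y=4 heading=S
[1] after move(1): x=0 y=3 heading=S
[2] after turn(left): x=0 y=3 heading=E
no other 2-command option fits: unique.

move(1), turn(left)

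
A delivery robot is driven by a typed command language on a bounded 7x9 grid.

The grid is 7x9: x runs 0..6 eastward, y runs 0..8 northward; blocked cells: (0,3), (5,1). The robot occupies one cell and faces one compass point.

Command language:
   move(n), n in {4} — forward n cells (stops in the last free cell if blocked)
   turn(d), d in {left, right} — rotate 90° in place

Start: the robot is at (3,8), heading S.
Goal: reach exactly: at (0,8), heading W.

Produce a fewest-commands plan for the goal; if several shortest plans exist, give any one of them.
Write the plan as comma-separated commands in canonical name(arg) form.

t0: at (3,8), heading S
t=1 turn(right) ⇒ at (3,8), heading W
t=2 move(4) ⇒ at (0,8), heading W
shorter routes all fall short; 2 is best.

turn(right), move(4)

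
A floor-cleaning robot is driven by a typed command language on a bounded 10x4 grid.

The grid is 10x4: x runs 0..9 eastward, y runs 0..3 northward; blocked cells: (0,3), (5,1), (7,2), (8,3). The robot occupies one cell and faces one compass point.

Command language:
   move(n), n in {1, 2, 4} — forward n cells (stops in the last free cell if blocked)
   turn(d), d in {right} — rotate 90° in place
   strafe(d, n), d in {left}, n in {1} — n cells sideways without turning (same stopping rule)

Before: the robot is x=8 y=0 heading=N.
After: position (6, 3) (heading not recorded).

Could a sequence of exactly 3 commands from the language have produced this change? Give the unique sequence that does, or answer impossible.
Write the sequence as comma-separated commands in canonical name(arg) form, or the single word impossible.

strafe(left, 1), strafe(left, 1), move(4)

key: running move(4) before strafe(left, 1) would end elsewhere — order is forced
begin: x=8 y=0 heading=N
1. strafe(left, 1) → x=7 y=0 heading=N
2. strafe(left, 1) → x=6 y=0 heading=N
3. move(4) → x=6 y=3 heading=N
all 125 alternatives checked — unique.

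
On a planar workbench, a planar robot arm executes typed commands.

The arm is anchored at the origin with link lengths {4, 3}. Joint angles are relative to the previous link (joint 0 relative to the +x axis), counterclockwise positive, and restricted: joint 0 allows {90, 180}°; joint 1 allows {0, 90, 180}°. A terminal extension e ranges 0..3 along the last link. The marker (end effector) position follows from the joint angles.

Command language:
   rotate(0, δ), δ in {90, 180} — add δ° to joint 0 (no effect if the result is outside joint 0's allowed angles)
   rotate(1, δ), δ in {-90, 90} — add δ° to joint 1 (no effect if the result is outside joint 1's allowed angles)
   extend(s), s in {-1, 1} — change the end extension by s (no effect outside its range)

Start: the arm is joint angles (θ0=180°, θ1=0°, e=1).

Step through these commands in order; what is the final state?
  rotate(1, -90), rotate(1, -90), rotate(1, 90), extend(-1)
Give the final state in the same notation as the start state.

t0: joint angles (θ0=180°, θ1=0°, e=1)
t=1 rotate(1, -90) ⇒ joint angles (θ0=180°, θ1=0°, e=1)
t=2 rotate(1, -90) ⇒ joint angles (θ0=180°, θ1=0°, e=1)
t=3 rotate(1, 90) ⇒ joint angles (θ0=180°, θ1=90°, e=1)
t=4 extend(-1) ⇒ joint angles (θ0=180°, θ1=90°, e=0)

joint angles (θ0=180°, θ1=90°, e=0)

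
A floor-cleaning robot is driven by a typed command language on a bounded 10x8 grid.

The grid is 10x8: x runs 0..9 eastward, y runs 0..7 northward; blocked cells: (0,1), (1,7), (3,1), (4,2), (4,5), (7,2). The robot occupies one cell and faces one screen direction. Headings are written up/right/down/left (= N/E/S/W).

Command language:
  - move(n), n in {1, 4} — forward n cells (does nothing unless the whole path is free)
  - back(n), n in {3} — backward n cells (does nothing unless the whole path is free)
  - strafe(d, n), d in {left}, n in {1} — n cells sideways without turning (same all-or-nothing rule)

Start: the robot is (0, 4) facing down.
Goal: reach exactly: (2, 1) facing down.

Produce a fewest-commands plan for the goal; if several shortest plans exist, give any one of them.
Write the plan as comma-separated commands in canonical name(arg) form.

strafe(left, 1), strafe(left, 1), move(1), move(1), move(1)

begin: (0, 4) facing down
t=1 strafe(left, 1) ⇒ (1, 4) facing down
t=2 strafe(left, 1) ⇒ (2, 4) facing down
t=3 move(1) ⇒ (2, 3) facing down
t=4 move(1) ⇒ (2, 2) facing down
t=5 move(1) ⇒ (2, 1) facing down
shorter routes all fall short; 5 is best.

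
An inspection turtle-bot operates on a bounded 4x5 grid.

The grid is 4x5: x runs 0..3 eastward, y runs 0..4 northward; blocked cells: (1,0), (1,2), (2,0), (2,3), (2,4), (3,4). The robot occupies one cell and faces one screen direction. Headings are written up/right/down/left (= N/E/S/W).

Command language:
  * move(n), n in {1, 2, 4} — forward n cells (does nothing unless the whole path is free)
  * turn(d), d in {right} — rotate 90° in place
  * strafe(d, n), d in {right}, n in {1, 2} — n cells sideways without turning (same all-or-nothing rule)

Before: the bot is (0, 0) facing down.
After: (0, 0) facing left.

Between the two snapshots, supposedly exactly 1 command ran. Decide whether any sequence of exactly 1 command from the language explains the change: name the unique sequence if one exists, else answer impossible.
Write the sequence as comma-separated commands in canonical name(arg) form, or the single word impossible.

key: parked at (0,0) the whole time — nothing moves the robot
t0: (0, 0) facing down
1. turn(right) → (0, 0) facing left
all 6 alternatives checked — unique.

turn(right)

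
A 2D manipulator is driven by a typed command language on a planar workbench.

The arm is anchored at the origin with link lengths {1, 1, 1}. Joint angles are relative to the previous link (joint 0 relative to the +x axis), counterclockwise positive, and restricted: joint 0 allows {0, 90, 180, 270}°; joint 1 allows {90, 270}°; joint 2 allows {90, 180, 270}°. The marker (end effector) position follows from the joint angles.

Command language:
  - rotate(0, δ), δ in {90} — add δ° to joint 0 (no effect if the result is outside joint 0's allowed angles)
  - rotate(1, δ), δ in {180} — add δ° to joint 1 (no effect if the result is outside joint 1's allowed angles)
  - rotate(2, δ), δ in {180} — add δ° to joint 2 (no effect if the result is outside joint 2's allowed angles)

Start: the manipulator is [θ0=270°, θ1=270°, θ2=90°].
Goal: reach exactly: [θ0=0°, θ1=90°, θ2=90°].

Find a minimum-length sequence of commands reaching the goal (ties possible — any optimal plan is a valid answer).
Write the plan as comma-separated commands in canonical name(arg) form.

rotate(1, 180), rotate(0, 90)

t0: [θ0=270°, θ1=270°, θ2=90°]
[1] after rotate(1, 180): [θ0=270°, θ1=90°, θ2=90°]
[2] after rotate(0, 90): [θ0=0°, θ1=90°, θ2=90°]
nothing shorter than 2 reaches the goal.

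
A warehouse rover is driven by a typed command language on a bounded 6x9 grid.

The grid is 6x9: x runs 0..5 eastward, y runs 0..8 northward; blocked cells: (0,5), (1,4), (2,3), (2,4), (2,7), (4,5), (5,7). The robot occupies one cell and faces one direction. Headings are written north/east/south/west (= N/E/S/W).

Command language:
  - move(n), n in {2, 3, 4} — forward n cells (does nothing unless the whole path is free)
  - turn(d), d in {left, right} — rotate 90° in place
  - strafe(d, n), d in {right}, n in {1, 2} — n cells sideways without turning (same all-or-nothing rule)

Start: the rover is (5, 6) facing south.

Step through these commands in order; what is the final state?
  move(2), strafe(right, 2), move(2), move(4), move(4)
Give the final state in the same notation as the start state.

(3, 2) facing south

start: (5, 6) facing south
[1] after move(2): (5, 4) facing south
[2] after strafe(right, 2): (3, 4) facing south
[3] after move(2): (3, 2) facing south
[4] after move(4): (3, 2) facing south
[5] after move(4): (3, 2) facing south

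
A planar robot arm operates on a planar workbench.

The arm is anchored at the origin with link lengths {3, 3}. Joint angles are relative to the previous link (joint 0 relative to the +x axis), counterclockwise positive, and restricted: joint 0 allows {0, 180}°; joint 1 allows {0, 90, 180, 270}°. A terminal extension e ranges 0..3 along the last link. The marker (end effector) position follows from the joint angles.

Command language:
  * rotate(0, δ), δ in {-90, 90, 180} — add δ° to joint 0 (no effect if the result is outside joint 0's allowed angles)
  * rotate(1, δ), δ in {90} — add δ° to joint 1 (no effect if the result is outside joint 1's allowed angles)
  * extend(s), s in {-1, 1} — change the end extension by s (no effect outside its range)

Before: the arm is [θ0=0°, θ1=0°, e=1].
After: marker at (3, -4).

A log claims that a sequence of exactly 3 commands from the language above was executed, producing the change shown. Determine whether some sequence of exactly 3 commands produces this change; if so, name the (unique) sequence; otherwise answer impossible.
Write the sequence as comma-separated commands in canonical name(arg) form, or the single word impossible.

start: [θ0=0°, θ1=0°, e=1]
step 1 (rotate(1, 90)): [θ0=0°, θ1=90°, e=1]
step 2 (rotate(1, 90)): [θ0=0°, θ1=180°, e=1]
step 3 (rotate(1, 90)): [θ0=0°, θ1=270°, e=1]
no other 3-command option fits: unique.

rotate(1, 90), rotate(1, 90), rotate(1, 90)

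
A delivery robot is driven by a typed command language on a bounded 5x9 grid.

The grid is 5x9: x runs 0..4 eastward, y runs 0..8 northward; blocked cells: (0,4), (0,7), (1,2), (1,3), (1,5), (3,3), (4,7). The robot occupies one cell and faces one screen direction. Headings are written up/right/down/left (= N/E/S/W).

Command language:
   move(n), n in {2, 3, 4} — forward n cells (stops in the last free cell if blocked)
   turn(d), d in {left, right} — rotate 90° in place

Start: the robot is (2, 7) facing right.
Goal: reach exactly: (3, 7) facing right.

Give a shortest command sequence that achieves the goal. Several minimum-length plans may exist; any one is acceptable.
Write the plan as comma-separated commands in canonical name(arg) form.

move(2)

start: (2, 7) facing right
1. move(2) → (3, 7) facing right
minimal: 1 command(s), checked below 1.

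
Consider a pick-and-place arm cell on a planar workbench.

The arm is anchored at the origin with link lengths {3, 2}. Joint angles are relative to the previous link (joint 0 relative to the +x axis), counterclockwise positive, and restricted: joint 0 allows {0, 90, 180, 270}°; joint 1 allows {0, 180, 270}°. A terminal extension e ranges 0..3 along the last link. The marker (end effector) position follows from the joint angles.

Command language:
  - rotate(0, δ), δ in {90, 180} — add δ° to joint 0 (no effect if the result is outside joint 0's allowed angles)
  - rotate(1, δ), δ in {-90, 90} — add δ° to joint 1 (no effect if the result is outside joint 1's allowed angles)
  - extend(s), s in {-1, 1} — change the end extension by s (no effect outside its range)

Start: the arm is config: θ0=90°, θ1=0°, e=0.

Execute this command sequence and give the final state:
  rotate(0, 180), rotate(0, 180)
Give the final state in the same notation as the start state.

config: θ0=90°, θ1=0°, e=0

begin: config: θ0=90°, θ1=0°, e=0
step 1 (rotate(0, 180)): config: θ0=270°, θ1=0°, e=0
step 2 (rotate(0, 180)): config: θ0=90°, θ1=0°, e=0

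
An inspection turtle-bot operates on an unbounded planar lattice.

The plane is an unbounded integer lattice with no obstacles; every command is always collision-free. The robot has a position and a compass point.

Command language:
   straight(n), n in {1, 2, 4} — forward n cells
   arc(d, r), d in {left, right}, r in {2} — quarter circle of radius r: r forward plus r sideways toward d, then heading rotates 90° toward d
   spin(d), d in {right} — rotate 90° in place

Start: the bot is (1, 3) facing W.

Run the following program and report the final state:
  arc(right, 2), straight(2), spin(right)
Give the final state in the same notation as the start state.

start: (1, 3) facing W
step 1 (arc(right, 2)): (-1, 5) facing N
step 2 (straight(2)): (-1, 7) facing N
step 3 (spin(right)): (-1, 7) facing E

(-1, 7) facing E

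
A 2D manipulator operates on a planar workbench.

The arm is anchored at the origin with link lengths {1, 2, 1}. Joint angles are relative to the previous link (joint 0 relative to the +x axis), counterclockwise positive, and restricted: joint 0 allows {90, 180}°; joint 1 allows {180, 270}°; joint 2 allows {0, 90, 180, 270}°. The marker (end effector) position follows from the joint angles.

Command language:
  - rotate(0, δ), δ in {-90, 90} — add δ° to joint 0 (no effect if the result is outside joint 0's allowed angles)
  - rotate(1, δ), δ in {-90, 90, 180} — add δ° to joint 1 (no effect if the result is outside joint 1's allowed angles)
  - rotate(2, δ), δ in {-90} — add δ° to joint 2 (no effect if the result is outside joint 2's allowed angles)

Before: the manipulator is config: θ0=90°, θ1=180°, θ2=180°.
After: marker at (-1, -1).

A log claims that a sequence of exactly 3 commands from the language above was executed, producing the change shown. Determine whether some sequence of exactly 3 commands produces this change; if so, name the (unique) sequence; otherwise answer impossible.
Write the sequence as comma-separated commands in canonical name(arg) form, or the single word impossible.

rotate(2, -90), rotate(2, -90), rotate(2, -90)

from: config: θ0=90°, θ1=180°, θ2=180°
step 1 (rotate(2, -90)): config: θ0=90°, θ1=180°, θ2=90°
step 2 (rotate(2, -90)): config: θ0=90°, θ1=180°, θ2=0°
step 3 (rotate(2, -90)): config: θ0=90°, θ1=180°, θ2=270°
no other 3-command option fits: unique.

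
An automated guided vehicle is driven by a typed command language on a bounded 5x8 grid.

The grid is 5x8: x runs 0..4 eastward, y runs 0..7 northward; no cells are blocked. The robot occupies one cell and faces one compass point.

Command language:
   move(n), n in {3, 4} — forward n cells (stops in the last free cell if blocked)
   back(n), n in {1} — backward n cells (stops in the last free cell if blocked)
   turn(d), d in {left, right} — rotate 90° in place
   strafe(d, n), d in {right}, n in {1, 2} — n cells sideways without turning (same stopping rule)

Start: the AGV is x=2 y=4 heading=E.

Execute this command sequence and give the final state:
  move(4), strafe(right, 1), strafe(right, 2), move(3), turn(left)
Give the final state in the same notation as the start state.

x=4 y=1 heading=N

start: x=2 y=4 heading=E
step 1 (move(4)): x=4 y=4 heading=E
step 2 (strafe(right, 1)): x=4 y=3 heading=E
step 3 (strafe(right, 2)): x=4 y=1 heading=E
step 4 (move(3)): x=4 y=1 heading=E
step 5 (turn(left)): x=4 y=1 heading=N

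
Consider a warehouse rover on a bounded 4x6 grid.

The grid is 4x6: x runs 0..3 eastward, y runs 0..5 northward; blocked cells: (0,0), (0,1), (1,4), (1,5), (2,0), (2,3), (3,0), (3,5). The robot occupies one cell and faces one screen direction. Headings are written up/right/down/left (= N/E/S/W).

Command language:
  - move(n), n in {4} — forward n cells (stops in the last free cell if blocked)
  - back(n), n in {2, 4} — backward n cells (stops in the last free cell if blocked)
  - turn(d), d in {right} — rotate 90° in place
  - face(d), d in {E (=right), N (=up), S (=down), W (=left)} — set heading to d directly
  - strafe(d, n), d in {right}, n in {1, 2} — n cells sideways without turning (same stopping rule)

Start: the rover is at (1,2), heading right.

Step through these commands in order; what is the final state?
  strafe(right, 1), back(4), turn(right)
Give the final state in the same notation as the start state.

at (1,1), heading down

begin: at (1,2), heading right
[1] after strafe(right, 1): at (1,1), heading right
[2] after back(4): at (1,1), heading right
[3] after turn(right): at (1,1), heading down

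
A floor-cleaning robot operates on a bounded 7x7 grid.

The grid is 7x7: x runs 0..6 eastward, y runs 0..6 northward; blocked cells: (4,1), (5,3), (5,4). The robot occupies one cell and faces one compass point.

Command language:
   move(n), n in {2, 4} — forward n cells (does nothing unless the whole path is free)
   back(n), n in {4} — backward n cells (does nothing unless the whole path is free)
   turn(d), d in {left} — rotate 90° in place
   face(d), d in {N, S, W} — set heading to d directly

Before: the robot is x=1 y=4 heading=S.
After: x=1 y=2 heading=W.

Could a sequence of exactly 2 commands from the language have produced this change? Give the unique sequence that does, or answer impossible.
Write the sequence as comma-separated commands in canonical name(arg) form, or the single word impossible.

key: position moved to (1,2) AND the heading swung to W — translation plus rotation needed
t0: x=1 y=4 heading=S
step 1 (move(2)): x=1 y=2 heading=S
step 2 (face(W)): x=1 y=2 heading=W
uniquely the one of 49 2-step routes that fits.

move(2), face(W)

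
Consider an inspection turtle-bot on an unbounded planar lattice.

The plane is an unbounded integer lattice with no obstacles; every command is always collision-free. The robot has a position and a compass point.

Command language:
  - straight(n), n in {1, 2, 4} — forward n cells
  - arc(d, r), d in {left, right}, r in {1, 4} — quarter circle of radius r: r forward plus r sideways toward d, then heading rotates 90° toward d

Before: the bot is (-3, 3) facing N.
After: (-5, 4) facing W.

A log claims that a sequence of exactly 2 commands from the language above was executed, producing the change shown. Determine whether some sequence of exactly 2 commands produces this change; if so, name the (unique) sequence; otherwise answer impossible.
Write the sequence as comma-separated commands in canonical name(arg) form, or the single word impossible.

key: order matters: swapping arc(left, 1) and straight(1) lands elsewhere
begin: (-3, 3) facing N
step 1 (arc(left, 1)): (-4, 4) facing W
step 2 (straight(1)): (-5, 4) facing W
all 49 alternatives checked — unique.

arc(left, 1), straight(1)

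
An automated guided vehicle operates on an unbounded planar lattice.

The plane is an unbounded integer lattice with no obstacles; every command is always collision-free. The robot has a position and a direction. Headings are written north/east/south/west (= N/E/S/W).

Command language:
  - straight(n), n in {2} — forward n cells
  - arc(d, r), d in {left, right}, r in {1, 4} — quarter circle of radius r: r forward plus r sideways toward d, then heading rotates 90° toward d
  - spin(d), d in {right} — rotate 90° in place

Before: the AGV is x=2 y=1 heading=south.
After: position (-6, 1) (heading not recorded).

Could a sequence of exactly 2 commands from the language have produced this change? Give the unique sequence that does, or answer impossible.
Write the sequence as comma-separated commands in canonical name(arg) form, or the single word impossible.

arc(right, 4), arc(right, 4)

initial: x=2 y=1 heading=south
t=1 arc(right, 4) ⇒ x=-2 y=-3 heading=west
t=2 arc(right, 4) ⇒ x=-6 y=1 heading=north
uniquely the one of 36 2-step routes that fits.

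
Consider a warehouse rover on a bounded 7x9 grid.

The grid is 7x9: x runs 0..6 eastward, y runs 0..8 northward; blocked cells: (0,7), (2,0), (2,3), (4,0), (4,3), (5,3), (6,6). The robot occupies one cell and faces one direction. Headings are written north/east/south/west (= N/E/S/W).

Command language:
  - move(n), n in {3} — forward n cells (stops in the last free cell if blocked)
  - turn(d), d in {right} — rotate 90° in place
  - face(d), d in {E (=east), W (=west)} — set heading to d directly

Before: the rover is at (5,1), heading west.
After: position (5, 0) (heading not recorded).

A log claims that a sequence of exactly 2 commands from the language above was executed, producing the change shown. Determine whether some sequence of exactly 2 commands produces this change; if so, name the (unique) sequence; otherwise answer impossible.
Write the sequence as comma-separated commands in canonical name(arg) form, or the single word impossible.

impossible

all 16 sequences checked — none match.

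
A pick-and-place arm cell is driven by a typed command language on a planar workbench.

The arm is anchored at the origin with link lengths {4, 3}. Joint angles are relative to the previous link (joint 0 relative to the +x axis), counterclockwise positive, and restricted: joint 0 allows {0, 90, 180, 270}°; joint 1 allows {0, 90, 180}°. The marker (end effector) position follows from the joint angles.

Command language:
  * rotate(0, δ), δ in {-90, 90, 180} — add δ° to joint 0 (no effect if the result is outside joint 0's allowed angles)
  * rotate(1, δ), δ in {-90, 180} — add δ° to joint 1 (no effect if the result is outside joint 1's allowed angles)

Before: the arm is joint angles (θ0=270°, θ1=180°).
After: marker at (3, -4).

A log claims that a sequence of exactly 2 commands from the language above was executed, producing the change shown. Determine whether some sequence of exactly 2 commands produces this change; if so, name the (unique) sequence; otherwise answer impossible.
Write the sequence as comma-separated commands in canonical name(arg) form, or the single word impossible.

key: order matters: swapping rotate(1, -90) and rotate(1, 180) lands elsewhere
start: joint angles (θ0=270°, θ1=180°)
t=1 rotate(1, -90) ⇒ joint angles (θ0=270°, θ1=90°)
t=2 rotate(1, 180) ⇒ joint angles (θ0=270°, θ1=90°)
no other 2-command option fits: unique.

rotate(1, -90), rotate(1, 180)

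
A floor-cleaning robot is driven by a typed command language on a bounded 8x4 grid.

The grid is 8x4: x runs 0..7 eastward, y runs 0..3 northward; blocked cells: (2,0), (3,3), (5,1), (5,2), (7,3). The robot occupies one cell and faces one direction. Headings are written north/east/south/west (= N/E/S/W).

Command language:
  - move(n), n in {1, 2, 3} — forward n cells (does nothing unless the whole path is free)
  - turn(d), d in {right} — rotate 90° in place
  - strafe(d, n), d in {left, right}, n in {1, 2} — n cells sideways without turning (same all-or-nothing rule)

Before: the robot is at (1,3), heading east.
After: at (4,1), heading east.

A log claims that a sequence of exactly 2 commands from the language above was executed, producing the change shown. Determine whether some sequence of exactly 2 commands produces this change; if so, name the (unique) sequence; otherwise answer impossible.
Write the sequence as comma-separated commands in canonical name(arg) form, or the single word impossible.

strafe(right, 2), move(3)

key: heading stays E — no command in the sequence turns
begin: at (1,3), heading east
[1] after strafe(right, 2): at (1,1), heading east
[2] after move(3): at (4,1), heading east
uniquely the one of 64 2-step routes that fits.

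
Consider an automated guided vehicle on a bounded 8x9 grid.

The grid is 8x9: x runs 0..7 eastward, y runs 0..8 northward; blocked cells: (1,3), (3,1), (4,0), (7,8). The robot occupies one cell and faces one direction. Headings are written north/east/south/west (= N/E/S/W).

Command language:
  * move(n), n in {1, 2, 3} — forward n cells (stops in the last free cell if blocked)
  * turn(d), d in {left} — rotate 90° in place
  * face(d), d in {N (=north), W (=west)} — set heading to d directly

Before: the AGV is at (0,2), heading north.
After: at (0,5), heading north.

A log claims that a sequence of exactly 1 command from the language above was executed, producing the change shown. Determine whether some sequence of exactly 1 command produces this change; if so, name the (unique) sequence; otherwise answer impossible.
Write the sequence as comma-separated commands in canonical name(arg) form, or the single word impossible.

key: still facing N — the one step turns nothing
initial: at (0,2), heading north
t=1 move(3) ⇒ at (0,5), heading north
no other 1-command option fits: unique.

move(3)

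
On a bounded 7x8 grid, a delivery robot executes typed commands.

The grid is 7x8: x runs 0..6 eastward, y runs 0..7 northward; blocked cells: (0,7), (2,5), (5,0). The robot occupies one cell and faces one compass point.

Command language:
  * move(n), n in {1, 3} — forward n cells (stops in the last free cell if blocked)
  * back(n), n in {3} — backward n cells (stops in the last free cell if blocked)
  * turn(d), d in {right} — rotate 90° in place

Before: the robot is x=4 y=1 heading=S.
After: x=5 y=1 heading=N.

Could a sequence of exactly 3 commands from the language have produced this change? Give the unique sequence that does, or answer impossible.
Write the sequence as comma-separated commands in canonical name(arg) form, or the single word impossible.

no 3-step route produces this change.

impossible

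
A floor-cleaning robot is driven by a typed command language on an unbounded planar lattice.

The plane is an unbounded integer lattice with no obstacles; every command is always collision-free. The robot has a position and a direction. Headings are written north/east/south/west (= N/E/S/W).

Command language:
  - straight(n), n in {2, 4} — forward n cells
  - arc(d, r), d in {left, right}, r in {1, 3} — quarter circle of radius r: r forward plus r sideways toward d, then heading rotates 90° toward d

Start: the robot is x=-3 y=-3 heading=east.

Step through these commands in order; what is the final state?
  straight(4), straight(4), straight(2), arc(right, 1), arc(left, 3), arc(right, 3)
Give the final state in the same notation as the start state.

x=14 y=-10 heading=south

start: x=-3 y=-3 heading=east
t=1 straight(4) ⇒ x=1 y=-3 heading=east
t=2 straight(4) ⇒ x=5 y=-3 heading=east
t=3 straight(2) ⇒ x=7 y=-3 heading=east
t=4 arc(right, 1) ⇒ x=8 y=-4 heading=south
t=5 arc(left, 3) ⇒ x=11 y=-7 heading=east
t=6 arc(right, 3) ⇒ x=14 y=-10 heading=south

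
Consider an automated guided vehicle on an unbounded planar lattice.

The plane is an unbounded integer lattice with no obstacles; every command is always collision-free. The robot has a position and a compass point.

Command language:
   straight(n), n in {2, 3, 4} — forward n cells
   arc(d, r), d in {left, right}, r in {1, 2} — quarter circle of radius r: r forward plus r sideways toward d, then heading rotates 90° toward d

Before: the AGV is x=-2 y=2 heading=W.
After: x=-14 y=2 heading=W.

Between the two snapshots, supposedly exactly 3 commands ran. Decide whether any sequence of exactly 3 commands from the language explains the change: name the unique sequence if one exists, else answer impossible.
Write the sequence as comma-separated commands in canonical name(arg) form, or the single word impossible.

straight(4), straight(4), straight(4)

key: still facing W at the end — nothing in the sequence rotates
t0: x=-2 y=2 heading=W
step 1 (straight(4)): x=-6 y=2 heading=W
step 2 (straight(4)): x=-10 y=2 heading=W
step 3 (straight(4)): x=-14 y=2 heading=W
uniquely the one of 343 3-step routes that fits.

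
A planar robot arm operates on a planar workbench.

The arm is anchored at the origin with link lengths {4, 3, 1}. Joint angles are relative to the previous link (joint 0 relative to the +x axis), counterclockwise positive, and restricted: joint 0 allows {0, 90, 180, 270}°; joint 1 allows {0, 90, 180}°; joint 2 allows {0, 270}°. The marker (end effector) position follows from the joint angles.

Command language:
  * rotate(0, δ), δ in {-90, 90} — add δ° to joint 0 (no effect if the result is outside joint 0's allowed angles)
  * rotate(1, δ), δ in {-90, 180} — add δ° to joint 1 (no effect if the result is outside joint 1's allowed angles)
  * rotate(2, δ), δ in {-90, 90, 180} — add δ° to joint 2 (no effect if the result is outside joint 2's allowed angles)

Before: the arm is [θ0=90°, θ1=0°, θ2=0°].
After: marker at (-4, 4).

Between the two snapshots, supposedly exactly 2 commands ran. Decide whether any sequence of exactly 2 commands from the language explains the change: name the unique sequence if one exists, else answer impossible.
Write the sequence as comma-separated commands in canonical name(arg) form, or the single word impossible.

key: order matters: swapping rotate(1, 180) and rotate(1, -90) lands elsewhere
from: [θ0=90°, θ1=0°, θ2=0°]
step 1 (rotate(1, 180)): [θ0=90°, θ1=180°, θ2=0°]
step 2 (rotate(1, -90)): [θ0=90°, θ1=90°, θ2=0°]
all 49 alternatives checked — unique.

rotate(1, 180), rotate(1, -90)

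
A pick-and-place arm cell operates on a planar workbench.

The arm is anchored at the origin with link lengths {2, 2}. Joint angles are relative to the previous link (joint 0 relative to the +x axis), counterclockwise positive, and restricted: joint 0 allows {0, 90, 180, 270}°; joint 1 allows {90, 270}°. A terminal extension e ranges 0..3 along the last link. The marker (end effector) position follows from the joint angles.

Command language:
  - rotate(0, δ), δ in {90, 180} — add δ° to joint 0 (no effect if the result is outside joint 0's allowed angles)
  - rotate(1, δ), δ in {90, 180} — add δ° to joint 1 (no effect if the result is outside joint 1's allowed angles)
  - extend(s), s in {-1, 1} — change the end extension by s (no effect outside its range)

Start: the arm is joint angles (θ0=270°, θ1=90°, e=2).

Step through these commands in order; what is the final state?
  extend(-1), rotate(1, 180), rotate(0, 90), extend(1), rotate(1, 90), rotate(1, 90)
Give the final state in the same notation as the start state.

t0: joint angles (θ0=270°, θ1=90°, e=2)
t=1 extend(-1) ⇒ joint angles (θ0=270°, θ1=90°, e=1)
t=2 rotate(1, 180) ⇒ joint angles (θ0=270°, θ1=270°, e=1)
t=3 rotate(0, 90) ⇒ joint angles (θ0=0°, θ1=270°, e=1)
t=4 extend(1) ⇒ joint angles (θ0=0°, θ1=270°, e=2)
t=5 rotate(1, 90) ⇒ joint angles (θ0=0°, θ1=270°, e=2)
t=6 rotate(1, 90) ⇒ joint angles (θ0=0°, θ1=270°, e=2)

joint angles (θ0=0°, θ1=270°, e=2)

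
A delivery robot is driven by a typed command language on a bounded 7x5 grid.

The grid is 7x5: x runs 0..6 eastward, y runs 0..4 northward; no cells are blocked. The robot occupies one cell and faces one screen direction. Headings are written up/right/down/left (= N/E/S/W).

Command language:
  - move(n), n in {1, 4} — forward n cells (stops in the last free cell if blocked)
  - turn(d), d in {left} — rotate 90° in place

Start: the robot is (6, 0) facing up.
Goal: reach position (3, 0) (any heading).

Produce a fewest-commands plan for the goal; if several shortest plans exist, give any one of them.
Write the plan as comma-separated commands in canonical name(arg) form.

begin: (6, 0) facing up
step 1 (turn(left)): (6, 0) facing left
step 2 (move(1)): (5, 0) facing left
step 3 (move(1)): (4, 0) facing left
step 4 (move(1)): (3, 0) facing left
nothing shorter than 4 reaches the goal.

turn(left), move(1), move(1), move(1)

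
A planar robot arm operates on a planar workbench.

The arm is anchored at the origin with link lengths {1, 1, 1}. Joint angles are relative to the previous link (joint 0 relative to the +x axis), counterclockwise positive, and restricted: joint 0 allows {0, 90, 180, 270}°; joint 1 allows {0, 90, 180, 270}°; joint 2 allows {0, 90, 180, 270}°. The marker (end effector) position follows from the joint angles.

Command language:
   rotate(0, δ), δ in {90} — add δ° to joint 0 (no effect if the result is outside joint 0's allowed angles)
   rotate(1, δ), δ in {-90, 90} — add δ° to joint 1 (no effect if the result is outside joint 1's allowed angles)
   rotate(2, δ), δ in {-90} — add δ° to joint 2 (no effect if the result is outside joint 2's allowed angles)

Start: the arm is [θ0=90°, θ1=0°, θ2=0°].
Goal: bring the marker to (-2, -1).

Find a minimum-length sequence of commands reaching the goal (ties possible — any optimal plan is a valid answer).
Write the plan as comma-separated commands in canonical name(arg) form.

initial: [θ0=90°, θ1=0°, θ2=0°]
t=1 rotate(2, -90) ⇒ [θ0=90°, θ1=0°, θ2=270°]
t=2 rotate(1, 90) ⇒ [θ0=90°, θ1=90°, θ2=270°]
t=3 rotate(0, 90) ⇒ [θ0=180°, θ1=90°, θ2=270°]
shorter routes all fall short; 3 is best.

rotate(2, -90), rotate(1, 90), rotate(0, 90)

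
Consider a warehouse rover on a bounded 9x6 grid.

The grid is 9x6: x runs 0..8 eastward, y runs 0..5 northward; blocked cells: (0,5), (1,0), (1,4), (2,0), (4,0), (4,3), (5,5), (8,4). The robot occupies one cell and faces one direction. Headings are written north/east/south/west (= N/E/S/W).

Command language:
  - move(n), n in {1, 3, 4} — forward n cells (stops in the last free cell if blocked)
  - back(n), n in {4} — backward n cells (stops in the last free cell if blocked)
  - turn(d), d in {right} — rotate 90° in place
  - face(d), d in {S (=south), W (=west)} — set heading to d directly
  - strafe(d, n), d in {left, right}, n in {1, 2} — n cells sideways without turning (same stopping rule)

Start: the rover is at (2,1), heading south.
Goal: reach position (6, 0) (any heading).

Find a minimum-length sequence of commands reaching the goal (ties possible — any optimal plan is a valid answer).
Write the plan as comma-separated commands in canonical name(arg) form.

begin: at (2,1), heading south
step 1 (turn(right)): at (2,1), heading west
step 2 (back(4)): at (6,1), heading west
step 3 (strafe(left, 2)): at (6,0), heading west
no 2-step plan works, so 3 is optimal.

turn(right), back(4), strafe(left, 2)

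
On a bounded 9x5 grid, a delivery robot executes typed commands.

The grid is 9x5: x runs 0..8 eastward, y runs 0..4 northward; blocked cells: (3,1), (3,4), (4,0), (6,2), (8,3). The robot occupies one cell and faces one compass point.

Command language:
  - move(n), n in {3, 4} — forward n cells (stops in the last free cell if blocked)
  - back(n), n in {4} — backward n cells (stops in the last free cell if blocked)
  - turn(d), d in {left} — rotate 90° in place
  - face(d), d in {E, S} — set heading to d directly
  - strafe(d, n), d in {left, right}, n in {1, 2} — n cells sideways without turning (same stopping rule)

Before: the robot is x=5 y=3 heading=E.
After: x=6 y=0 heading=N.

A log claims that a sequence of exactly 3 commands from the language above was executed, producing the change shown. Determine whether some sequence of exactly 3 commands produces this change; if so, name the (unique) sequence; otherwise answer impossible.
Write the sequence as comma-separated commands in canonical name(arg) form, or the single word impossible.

key: back(4) runs into the grid edge before its full distance
start: x=5 y=3 heading=E
1. turn(left) → x=5 y=3 heading=N
2. back(4) → x=5 y=0 heading=N
3. strafe(right, 1) → x=6 y=0 heading=N
no other 3-command option fits: unique.

turn(left), back(4), strafe(right, 1)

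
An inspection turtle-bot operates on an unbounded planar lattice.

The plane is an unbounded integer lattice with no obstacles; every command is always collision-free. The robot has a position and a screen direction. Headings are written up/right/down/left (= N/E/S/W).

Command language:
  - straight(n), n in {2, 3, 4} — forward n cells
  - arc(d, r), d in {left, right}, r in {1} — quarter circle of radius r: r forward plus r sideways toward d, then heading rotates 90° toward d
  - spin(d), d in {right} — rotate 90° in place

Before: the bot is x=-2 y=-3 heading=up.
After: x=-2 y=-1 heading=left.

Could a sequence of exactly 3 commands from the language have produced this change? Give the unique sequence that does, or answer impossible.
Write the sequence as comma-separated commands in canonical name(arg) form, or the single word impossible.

spin(right), arc(left, 1), arc(left, 1)

key: running arc(left, 1) before spin(right) would end elsewhere — order is forced
t0: x=-2 y=-3 heading=up
step 1 (spin(right)): x=-2 y=-3 heading=right
step 2 (arc(left, 1)): x=-1 y=-2 heading=up
step 3 (arc(left, 1)): x=-2 y=-1 heading=left
no other 3-command option fits: unique.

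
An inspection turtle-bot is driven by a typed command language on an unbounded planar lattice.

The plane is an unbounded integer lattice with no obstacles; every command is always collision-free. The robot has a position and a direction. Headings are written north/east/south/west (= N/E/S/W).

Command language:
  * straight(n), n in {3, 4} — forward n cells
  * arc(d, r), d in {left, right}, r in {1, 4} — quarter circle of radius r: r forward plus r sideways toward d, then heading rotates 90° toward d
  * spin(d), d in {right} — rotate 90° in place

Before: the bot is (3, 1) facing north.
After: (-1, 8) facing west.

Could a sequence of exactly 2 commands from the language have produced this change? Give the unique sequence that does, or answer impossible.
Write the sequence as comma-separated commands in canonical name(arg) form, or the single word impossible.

key: cell and facing (now W) both changed — the 2 commands mix motion and turning
initial: (3, 1) facing north
1. straight(3) → (3, 4) facing north
2. arc(left, 4) → (-1, 8) facing west
no rival 2-sequence matches.

straight(3), arc(left, 4)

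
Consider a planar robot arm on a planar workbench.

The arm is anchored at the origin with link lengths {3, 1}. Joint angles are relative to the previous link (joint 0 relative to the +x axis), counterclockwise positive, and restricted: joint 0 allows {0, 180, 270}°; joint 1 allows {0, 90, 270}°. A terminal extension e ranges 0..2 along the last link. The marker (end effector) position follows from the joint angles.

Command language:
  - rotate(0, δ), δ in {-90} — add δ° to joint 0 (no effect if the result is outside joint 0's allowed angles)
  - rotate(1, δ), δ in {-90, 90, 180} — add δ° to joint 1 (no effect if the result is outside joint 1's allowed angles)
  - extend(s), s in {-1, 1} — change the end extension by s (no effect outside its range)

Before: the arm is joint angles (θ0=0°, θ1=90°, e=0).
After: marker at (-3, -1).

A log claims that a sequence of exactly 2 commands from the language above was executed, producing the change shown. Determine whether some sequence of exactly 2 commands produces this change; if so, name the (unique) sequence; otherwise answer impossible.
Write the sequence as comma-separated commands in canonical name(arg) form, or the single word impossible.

rotate(0, -90), rotate(0, -90)

initial: joint angles (θ0=0°, θ1=90°, e=0)
[1] after rotate(0, -90): joint angles (θ0=270°, θ1=90°, e=0)
[2] after rotate(0, -90): joint angles (θ0=180°, θ1=90°, e=0)
all 36 alternatives checked — unique.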